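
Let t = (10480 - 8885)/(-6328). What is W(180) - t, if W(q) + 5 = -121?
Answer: -795733/6328 ≈ -125.75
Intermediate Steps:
W(q) = -126 (W(q) = -5 - 121 = -126)
t = -1595/6328 (t = 1595*(-1/6328) = -1595/6328 ≈ -0.25205)
W(180) - t = -126 - 1*(-1595/6328) = -126 + 1595/6328 = -795733/6328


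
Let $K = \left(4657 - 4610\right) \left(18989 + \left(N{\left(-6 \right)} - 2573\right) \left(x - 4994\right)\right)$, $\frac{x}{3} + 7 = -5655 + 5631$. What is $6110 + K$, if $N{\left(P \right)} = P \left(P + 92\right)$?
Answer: $739444514$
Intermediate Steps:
$x = -93$ ($x = -21 + 3 \left(-5655 + 5631\right) = -21 + 3 \left(-24\right) = -21 - 72 = -93$)
$N{\left(P \right)} = P \left(92 + P\right)$
$K = 739438404$ ($K = \left(4657 - 4610\right) \left(18989 + \left(- 6 \left(92 - 6\right) - 2573\right) \left(-93 - 4994\right)\right) = 47 \left(18989 + \left(\left(-6\right) 86 - 2573\right) \left(-5087\right)\right) = 47 \left(18989 + \left(-516 - 2573\right) \left(-5087\right)\right) = 47 \left(18989 - -15713743\right) = 47 \left(18989 + 15713743\right) = 47 \cdot 15732732 = 739438404$)
$6110 + K = 6110 + 739438404 = 739444514$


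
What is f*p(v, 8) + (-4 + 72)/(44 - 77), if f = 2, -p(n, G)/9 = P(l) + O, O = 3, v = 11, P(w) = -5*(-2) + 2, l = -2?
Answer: -8978/33 ≈ -272.06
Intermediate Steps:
P(w) = 12 (P(w) = 10 + 2 = 12)
p(n, G) = -135 (p(n, G) = -9*(12 + 3) = -9*15 = -135)
f*p(v, 8) + (-4 + 72)/(44 - 77) = 2*(-135) + (-4 + 72)/(44 - 77) = -270 + 68/(-33) = -270 + 68*(-1/33) = -270 - 68/33 = -8978/33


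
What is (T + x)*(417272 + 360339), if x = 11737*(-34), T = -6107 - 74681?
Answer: -373133527906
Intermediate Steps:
T = -80788
x = -399058
(T + x)*(417272 + 360339) = (-80788 - 399058)*(417272 + 360339) = -479846*777611 = -373133527906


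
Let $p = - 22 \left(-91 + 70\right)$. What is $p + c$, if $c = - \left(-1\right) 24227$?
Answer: $24689$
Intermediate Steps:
$p = 462$ ($p = \left(-22\right) \left(-21\right) = 462$)
$c = 24227$ ($c = \left(-1\right) \left(-24227\right) = 24227$)
$p + c = 462 + 24227 = 24689$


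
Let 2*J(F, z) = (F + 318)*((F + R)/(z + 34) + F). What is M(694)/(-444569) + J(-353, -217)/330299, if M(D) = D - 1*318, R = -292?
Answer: 158277396121/8957282463991 ≈ 0.017670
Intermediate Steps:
M(D) = -318 + D (M(D) = D - 318 = -318 + D)
J(F, z) = (318 + F)*(F + (-292 + F)/(34 + z))/2 (J(F, z) = ((F + 318)*((F - 292)/(z + 34) + F))/2 = ((318 + F)*((-292 + F)/(34 + z) + F))/2 = ((318 + F)*(F + (-292 + F)/(34 + z)))/2 = (318 + F)*(F + (-292 + F)/(34 + z))/2)
M(694)/(-444569) + J(-353, -217)/330299 = (-318 + 694)/(-444569) + ((-92856 + 35*(-353)**2 + 10838*(-353) - 217*(-353)**2 + 318*(-353)*(-217))/(2*(34 - 217)))/330299 = 376*(-1/444569) + ((1/2)*(-92856 + 35*124609 - 3825814 - 217*124609 + 24359118)/(-183))*(1/330299) = -376/444569 + ((1/2)*(-1/183)*(-92856 + 4361315 - 3825814 - 27040153 + 24359118))*(1/330299) = -376/444569 + ((1/2)*(-1/183)*(-2238390))*(1/330299) = -376/444569 + (373065/61)*(1/330299) = -376/444569 + 373065/20148239 = 158277396121/8957282463991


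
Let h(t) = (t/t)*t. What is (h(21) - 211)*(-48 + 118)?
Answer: -13300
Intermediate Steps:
h(t) = t (h(t) = 1*t = t)
(h(21) - 211)*(-48 + 118) = (21 - 211)*(-48 + 118) = -190*70 = -13300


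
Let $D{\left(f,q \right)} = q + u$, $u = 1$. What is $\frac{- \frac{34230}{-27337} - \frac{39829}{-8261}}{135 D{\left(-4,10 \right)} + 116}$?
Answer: $\frac{1371579403}{361555362157} \approx 0.0037936$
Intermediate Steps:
$D{\left(f,q \right)} = 1 + q$ ($D{\left(f,q \right)} = q + 1 = 1 + q$)
$\frac{- \frac{34230}{-27337} - \frac{39829}{-8261}}{135 D{\left(-4,10 \right)} + 116} = \frac{- \frac{34230}{-27337} - \frac{39829}{-8261}}{135 \left(1 + 10\right) + 116} = \frac{\left(-34230\right) \left(- \frac{1}{27337}\right) - - \frac{39829}{8261}}{135 \cdot 11 + 116} = \frac{\frac{34230}{27337} + \frac{39829}{8261}}{1485 + 116} = \frac{1371579403}{225830957 \cdot 1601} = \frac{1371579403}{225830957} \cdot \frac{1}{1601} = \frac{1371579403}{361555362157}$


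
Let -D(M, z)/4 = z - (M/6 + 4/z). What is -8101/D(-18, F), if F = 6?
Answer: 24303/100 ≈ 243.03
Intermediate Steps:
D(M, z) = -4*z + 16/z + 2*M/3 (D(M, z) = -4*(z - (M/6 + 4/z)) = -4*(z - (4/z + M/6)) = -4*(z + (-4/z - M/6)) = -4*(z - 4/z - M/6) = -4*z + 16/z + 2*M/3)
-8101/D(-18, F) = -8101/(-4*6 + 16/6 + (2/3)*(-18)) = -8101/(-24 + 16*(1/6) - 12) = -8101/(-24 + 8/3 - 12) = -8101/(-100/3) = -8101*(-3/100) = 24303/100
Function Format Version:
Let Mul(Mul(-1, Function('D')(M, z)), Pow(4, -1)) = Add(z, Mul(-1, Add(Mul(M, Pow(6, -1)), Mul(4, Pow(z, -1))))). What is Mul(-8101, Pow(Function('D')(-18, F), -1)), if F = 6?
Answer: Rational(24303, 100) ≈ 243.03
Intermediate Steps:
Function('D')(M, z) = Add(Mul(-4, z), Mul(16, Pow(z, -1)), Mul(Rational(2, 3), M)) (Function('D')(M, z) = Mul(-4, Add(z, Mul(-1, Add(Mul(M, Pow(6, -1)), Mul(4, Pow(z, -1)))))) = Mul(-4, Add(z, Mul(-1, Add(Mul(M, Rational(1, 6)), Mul(4, Pow(z, -1)))))) = Mul(-4, Add(z, Mul(-1, Add(Mul(Rational(1, 6), M), Mul(4, Pow(z, -1)))))) = Mul(-4, Add(z, Mul(-1, Add(Mul(4, Pow(z, -1)), Mul(Rational(1, 6), M))))) = Mul(-4, Add(z, Add(Mul(-4, Pow(z, -1)), Mul(Rational(-1, 6), M)))) = Mul(-4, Add(z, Mul(-4, Pow(z, -1)), Mul(Rational(-1, 6), M))) = Add(Mul(-4, z), Mul(16, Pow(z, -1)), Mul(Rational(2, 3), M)))
Mul(-8101, Pow(Function('D')(-18, F), -1)) = Mul(-8101, Pow(Add(Mul(-4, 6), Mul(16, Pow(6, -1)), Mul(Rational(2, 3), -18)), -1)) = Mul(-8101, Pow(Add(-24, Mul(16, Rational(1, 6)), -12), -1)) = Mul(-8101, Pow(Add(-24, Rational(8, 3), -12), -1)) = Mul(-8101, Pow(Rational(-100, 3), -1)) = Mul(-8101, Rational(-3, 100)) = Rational(24303, 100)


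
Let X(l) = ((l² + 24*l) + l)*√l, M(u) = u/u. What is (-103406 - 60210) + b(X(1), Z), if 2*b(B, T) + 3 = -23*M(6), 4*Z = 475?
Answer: -163629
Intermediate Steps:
Z = 475/4 (Z = (¼)*475 = 475/4 ≈ 118.75)
M(u) = 1
X(l) = √l*(l² + 25*l) (X(l) = (l² + 25*l)*√l = √l*(l² + 25*l))
b(B, T) = -13 (b(B, T) = -3/2 + (-23*1)/2 = -3/2 + (½)*(-23) = -3/2 - 23/2 = -13)
(-103406 - 60210) + b(X(1), Z) = (-103406 - 60210) - 13 = -163616 - 13 = -163629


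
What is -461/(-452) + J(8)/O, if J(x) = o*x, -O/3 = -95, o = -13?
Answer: 84377/128820 ≈ 0.65500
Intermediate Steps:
O = 285 (O = -3*(-95) = 285)
J(x) = -13*x
-461/(-452) + J(8)/O = -461/(-452) - 13*8/285 = -461*(-1/452) - 104*1/285 = 461/452 - 104/285 = 84377/128820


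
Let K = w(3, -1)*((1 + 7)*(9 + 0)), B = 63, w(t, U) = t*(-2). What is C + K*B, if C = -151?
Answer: -27367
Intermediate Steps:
w(t, U) = -2*t
K = -432 (K = (-2*3)*((1 + 7)*(9 + 0)) = -48*9 = -6*72 = -432)
C + K*B = -151 - 432*63 = -151 - 27216 = -27367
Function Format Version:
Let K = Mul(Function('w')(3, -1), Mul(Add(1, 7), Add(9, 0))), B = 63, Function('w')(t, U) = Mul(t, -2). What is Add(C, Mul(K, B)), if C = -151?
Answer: -27367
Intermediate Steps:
Function('w')(t, U) = Mul(-2, t)
K = -432 (K = Mul(Mul(-2, 3), Mul(Add(1, 7), Add(9, 0))) = Mul(-6, Mul(8, 9)) = Mul(-6, 72) = -432)
Add(C, Mul(K, B)) = Add(-151, Mul(-432, 63)) = Add(-151, -27216) = -27367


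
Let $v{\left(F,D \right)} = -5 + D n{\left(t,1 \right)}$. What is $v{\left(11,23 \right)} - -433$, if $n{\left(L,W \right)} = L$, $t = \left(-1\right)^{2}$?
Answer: $451$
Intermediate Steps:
$t = 1$
$v{\left(F,D \right)} = -5 + D$ ($v{\left(F,D \right)} = -5 + D 1 = -5 + D$)
$v{\left(11,23 \right)} - -433 = \left(-5 + 23\right) - -433 = 18 + 433 = 451$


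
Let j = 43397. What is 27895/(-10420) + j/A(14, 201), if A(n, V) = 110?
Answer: 44912829/114620 ≈ 391.84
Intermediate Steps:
27895/(-10420) + j/A(14, 201) = 27895/(-10420) + 43397/110 = 27895*(-1/10420) + 43397*(1/110) = -5579/2084 + 43397/110 = 44912829/114620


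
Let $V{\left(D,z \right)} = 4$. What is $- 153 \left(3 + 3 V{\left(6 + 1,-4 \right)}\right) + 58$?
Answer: $-2237$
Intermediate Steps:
$- 153 \left(3 + 3 V{\left(6 + 1,-4 \right)}\right) + 58 = - 153 \left(3 + 3 \cdot 4\right) + 58 = - 153 \left(3 + 12\right) + 58 = \left(-153\right) 15 + 58 = -2295 + 58 = -2237$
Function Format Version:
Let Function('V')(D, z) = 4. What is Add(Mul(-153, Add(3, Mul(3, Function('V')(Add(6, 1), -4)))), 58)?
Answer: -2237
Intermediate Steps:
Add(Mul(-153, Add(3, Mul(3, Function('V')(Add(6, 1), -4)))), 58) = Add(Mul(-153, Add(3, Mul(3, 4))), 58) = Add(Mul(-153, Add(3, 12)), 58) = Add(Mul(-153, 15), 58) = Add(-2295, 58) = -2237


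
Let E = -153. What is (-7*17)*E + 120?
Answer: 18327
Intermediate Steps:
(-7*17)*E + 120 = -7*17*(-153) + 120 = -119*(-153) + 120 = 18207 + 120 = 18327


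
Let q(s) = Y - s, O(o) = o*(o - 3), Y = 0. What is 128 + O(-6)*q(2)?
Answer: 20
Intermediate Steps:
O(o) = o*(-3 + o)
q(s) = -s (q(s) = 0 - s = -s)
128 + O(-6)*q(2) = 128 + (-6*(-3 - 6))*(-1*2) = 128 - 6*(-9)*(-2) = 128 + 54*(-2) = 128 - 108 = 20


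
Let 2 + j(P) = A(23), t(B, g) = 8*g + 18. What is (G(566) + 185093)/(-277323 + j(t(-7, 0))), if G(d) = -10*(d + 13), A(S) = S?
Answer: -179303/277302 ≈ -0.64660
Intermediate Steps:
t(B, g) = 18 + 8*g
G(d) = -130 - 10*d (G(d) = -10*(13 + d) = -130 - 10*d)
j(P) = 21 (j(P) = -2 + 23 = 21)
(G(566) + 185093)/(-277323 + j(t(-7, 0))) = ((-130 - 10*566) + 185093)/(-277323 + 21) = ((-130 - 5660) + 185093)/(-277302) = (-5790 + 185093)*(-1/277302) = 179303*(-1/277302) = -179303/277302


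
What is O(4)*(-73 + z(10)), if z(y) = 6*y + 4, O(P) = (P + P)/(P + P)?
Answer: -9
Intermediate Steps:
O(P) = 1 (O(P) = (2*P)/((2*P)) = (2*P)*(1/(2*P)) = 1)
z(y) = 4 + 6*y
O(4)*(-73 + z(10)) = 1*(-73 + (4 + 6*10)) = 1*(-73 + (4 + 60)) = 1*(-73 + 64) = 1*(-9) = -9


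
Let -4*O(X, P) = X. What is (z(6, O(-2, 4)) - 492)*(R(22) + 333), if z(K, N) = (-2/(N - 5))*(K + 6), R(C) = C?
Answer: -518300/3 ≈ -1.7277e+5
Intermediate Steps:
O(X, P) = -X/4
z(K, N) = -2*(6 + K)/(-5 + N) (z(K, N) = (-2/(-5 + N))*(6 + K) = -2*(6 + K)/(-5 + N))
(z(6, O(-2, 4)) - 492)*(R(22) + 333) = (2*(-6 - 1*6)/(-5 - 1/4*(-2)) - 492)*(22 + 333) = (2*(-6 - 6)/(-5 + 1/2) - 492)*355 = (2*(-12)/(-9/2) - 492)*355 = (2*(-2/9)*(-12) - 492)*355 = (16/3 - 492)*355 = -1460/3*355 = -518300/3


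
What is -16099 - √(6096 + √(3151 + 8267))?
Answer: -16099 - √(6096 + √11418) ≈ -16178.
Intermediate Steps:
-16099 - √(6096 + √(3151 + 8267)) = -16099 - √(6096 + √11418)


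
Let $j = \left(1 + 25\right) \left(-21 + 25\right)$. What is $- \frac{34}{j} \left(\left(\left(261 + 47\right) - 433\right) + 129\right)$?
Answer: $- \frac{17}{13} \approx -1.3077$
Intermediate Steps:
$j = 104$ ($j = 26 \cdot 4 = 104$)
$- \frac{34}{j} \left(\left(\left(261 + 47\right) - 433\right) + 129\right) = - \frac{34}{104} \left(\left(\left(261 + 47\right) - 433\right) + 129\right) = \left(-34\right) \frac{1}{104} \left(\left(308 - 433\right) + 129\right) = - \frac{17 \left(-125 + 129\right)}{52} = \left(- \frac{17}{52}\right) 4 = - \frac{17}{13}$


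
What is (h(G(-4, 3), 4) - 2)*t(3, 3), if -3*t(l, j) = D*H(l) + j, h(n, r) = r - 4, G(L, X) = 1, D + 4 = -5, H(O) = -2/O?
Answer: 6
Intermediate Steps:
D = -9 (D = -4 - 5 = -9)
h(n, r) = -4 + r
t(l, j) = -6/l - j/3 (t(l, j) = -(-(-18)/l + j)/3 = -(18/l + j)/3 = -(j + 18/l)/3 = -6/l - j/3)
(h(G(-4, 3), 4) - 2)*t(3, 3) = ((-4 + 4) - 2)*(-6/3 - ⅓*3) = (0 - 2)*(-6*⅓ - 1) = -2*(-2 - 1) = -2*(-3) = 6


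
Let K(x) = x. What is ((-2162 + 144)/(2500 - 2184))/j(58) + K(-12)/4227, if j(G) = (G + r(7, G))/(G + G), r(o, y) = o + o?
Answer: -41240125/4007196 ≈ -10.292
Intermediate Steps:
r(o, y) = 2*o
j(G) = (14 + G)/(2*G) (j(G) = (G + 2*7)/(G + G) = (G + 14)/((2*G)) = (14 + G)*(1/(2*G)) = (14 + G)/(2*G))
((-2162 + 144)/(2500 - 2184))/j(58) + K(-12)/4227 = ((-2162 + 144)/(2500 - 2184))/(((½)*(14 + 58)/58)) - 12/4227 = (-2018/316)/(((½)*(1/58)*72)) - 12*1/4227 = (-2018*1/316)/(18/29) - 4/1409 = -1009/158*29/18 - 4/1409 = -29261/2844 - 4/1409 = -41240125/4007196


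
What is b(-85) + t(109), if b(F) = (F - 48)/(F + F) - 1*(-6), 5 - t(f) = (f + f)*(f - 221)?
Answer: 4152723/170 ≈ 24428.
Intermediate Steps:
t(f) = 5 - 2*f*(-221 + f) (t(f) = 5 - (f + f)*(f - 221) = 5 - 2*f*(-221 + f))
b(F) = 6 + (-48 + F)/(2*F) (b(F) = (-48 + F)/((2*F)) + 6 = (-48 + F)*(1/(2*F)) + 6 = (-48 + F)/(2*F) + 6 = 6 + (-48 + F)/(2*F))
b(-85) + t(109) = (13/2 - 24/(-85)) + (5 - 2*109² + 442*109) = (13/2 - 24*(-1/85)) + (5 - 2*11881 + 48178) = (13/2 + 24/85) + (5 - 23762 + 48178) = 1153/170 + 24421 = 4152723/170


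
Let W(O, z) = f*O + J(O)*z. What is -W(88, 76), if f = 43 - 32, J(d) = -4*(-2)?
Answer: -1576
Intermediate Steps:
J(d) = 8
f = 11
W(O, z) = 8*z + 11*O (W(O, z) = 11*O + 8*z = 8*z + 11*O)
-W(88, 76) = -(8*76 + 11*88) = -(608 + 968) = -1*1576 = -1576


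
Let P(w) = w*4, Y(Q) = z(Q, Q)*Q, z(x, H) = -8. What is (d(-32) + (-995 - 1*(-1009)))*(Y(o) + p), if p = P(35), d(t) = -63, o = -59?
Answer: -29988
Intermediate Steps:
Y(Q) = -8*Q
P(w) = 4*w
p = 140 (p = 4*35 = 140)
(d(-32) + (-995 - 1*(-1009)))*(Y(o) + p) = (-63 + (-995 - 1*(-1009)))*(-8*(-59) + 140) = (-63 + (-995 + 1009))*(472 + 140) = (-63 + 14)*612 = -49*612 = -29988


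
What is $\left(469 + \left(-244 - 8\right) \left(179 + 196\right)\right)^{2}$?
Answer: $8841828961$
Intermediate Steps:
$\left(469 + \left(-244 - 8\right) \left(179 + 196\right)\right)^{2} = \left(469 - 94500\right)^{2} = \left(-94031\right)^{2} = 8841828961$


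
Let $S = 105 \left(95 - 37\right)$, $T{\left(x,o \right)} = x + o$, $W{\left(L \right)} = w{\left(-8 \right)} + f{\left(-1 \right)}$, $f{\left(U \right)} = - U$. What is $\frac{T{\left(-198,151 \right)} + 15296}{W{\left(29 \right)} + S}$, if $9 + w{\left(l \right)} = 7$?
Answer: $\frac{15249}{6089} \approx 2.5044$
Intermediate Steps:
$w{\left(l \right)} = -2$ ($w{\left(l \right)} = -9 + 7 = -2$)
$W{\left(L \right)} = -1$ ($W{\left(L \right)} = -2 - -1 = -2 + 1 = -1$)
$T{\left(x,o \right)} = o + x$
$S = 6090$ ($S = 105 \cdot 58 = 6090$)
$\frac{T{\left(-198,151 \right)} + 15296}{W{\left(29 \right)} + S} = \frac{\left(151 - 198\right) + 15296}{-1 + 6090} = \frac{-47 + 15296}{6089} = 15249 \cdot \frac{1}{6089} = \frac{15249}{6089}$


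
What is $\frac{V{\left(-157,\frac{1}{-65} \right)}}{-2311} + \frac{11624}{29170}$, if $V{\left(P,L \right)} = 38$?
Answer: $\frac{12877302}{33705935} \approx 0.38205$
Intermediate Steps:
$\frac{V{\left(-157,\frac{1}{-65} \right)}}{-2311} + \frac{11624}{29170} = \frac{38}{-2311} + \frac{11624}{29170} = 38 \left(- \frac{1}{2311}\right) + 11624 \cdot \frac{1}{29170} = - \frac{38}{2311} + \frac{5812}{14585} = \frac{12877302}{33705935}$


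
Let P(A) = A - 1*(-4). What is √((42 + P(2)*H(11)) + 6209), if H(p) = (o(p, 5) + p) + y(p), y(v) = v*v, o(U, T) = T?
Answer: √7073 ≈ 84.101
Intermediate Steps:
P(A) = 4 + A (P(A) = A + 4 = 4 + A)
y(v) = v²
H(p) = 5 + p + p² (H(p) = (5 + p) + p² = 5 + p + p²)
√((42 + P(2)*H(11)) + 6209) = √((42 + (4 + 2)*(5 + 11 + 11²)) + 6209) = √((42 + 6*(5 + 11 + 121)) + 6209) = √((42 + 6*137) + 6209) = √((42 + 822) + 6209) = √(864 + 6209) = √7073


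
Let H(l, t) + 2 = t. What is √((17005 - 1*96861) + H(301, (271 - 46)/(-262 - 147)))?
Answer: I*√13358818123/409 ≈ 282.59*I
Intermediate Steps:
H(l, t) = -2 + t
√((17005 - 1*96861) + H(301, (271 - 46)/(-262 - 147))) = √((17005 - 1*96861) + (-2 + (271 - 46)/(-262 - 147))) = √((17005 - 96861) + (-2 + 225/(-409))) = √(-79856 + (-2 + 225*(-1/409))) = √(-79856 + (-2 - 225/409)) = √(-79856 - 1043/409) = √(-32662147/409) = I*√13358818123/409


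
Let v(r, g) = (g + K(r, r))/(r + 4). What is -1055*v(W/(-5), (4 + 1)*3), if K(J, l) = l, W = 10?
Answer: -13715/2 ≈ -6857.5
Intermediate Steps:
v(r, g) = (g + r)/(4 + r) (v(r, g) = (g + r)/(r + 4) = (g + r)/(4 + r))
-1055*v(W/(-5), (4 + 1)*3) = -1055*((4 + 1)*3 + 10/(-5))/(4 + 10/(-5)) = -1055*(5*3 + 10*(-⅕))/(4 + 10*(-⅕)) = -1055*(15 - 2)/(4 - 2) = -1055*13/2 = -13715/2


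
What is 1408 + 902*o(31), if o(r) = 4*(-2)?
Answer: -5808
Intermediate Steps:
o(r) = -8
1408 + 902*o(31) = 1408 + 902*(-8) = 1408 - 7216 = -5808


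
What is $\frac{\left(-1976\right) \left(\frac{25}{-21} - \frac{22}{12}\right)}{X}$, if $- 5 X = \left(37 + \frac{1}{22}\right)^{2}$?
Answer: $- \frac{60730384}{2789745} \approx -21.769$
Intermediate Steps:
$X = - \frac{132845}{484}$ ($X = - \frac{\left(37 + \frac{1}{22}\right)^{2}}{5} = - \frac{\left(\frac{815}{22}\right)^{2}}{5} = \left(- \frac{1}{5}\right) \frac{664225}{484} = - \frac{132845}{484} \approx -274.47$)
$\frac{\left(-1976\right) \left(\frac{25}{-21} - \frac{22}{12}\right)}{X} = \frac{\left(-1976\right) \left(\frac{25}{-21} - \frac{22}{12}\right)}{- \frac{132845}{484}} = - 1976 \left(25 \left(- \frac{1}{21}\right) - \frac{11}{6}\right) \left(- \frac{484}{132845}\right) = - 1976 \left(- \frac{25}{21} - \frac{11}{6}\right) \left(- \frac{484}{132845}\right) = \left(-1976\right) \left(- \frac{127}{42}\right) \left(- \frac{484}{132845}\right) = \frac{125476}{21} \left(- \frac{484}{132845}\right) = - \frac{60730384}{2789745}$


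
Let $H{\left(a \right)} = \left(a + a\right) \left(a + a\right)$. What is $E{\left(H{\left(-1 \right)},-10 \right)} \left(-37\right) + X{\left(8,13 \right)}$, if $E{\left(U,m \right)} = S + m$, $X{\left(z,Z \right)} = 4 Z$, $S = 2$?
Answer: $348$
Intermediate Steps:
$H{\left(a \right)} = 4 a^{2}$ ($H{\left(a \right)} = 2 a 2 a = 4 a^{2}$)
$E{\left(U,m \right)} = 2 + m$
$E{\left(H{\left(-1 \right)},-10 \right)} \left(-37\right) + X{\left(8,13 \right)} = \left(2 - 10\right) \left(-37\right) + 4 \cdot 13 = \left(-8\right) \left(-37\right) + 52 = 296 + 52 = 348$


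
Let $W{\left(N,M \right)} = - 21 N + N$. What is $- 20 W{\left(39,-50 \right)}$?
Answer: $15600$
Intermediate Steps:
$W{\left(N,M \right)} = - 20 N$
$- 20 W{\left(39,-50 \right)} = - 20 \left(\left(-20\right) 39\right) = \left(-20\right) \left(-780\right) = 15600$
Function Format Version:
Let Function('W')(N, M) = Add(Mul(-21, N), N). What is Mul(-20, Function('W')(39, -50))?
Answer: 15600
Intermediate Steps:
Function('W')(N, M) = Mul(-20, N)
Mul(-20, Function('W')(39, -50)) = Mul(-20, Mul(-20, 39)) = Mul(-20, -780) = 15600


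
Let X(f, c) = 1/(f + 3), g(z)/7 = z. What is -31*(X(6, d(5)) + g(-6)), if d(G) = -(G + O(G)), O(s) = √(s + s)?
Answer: 11687/9 ≈ 1298.6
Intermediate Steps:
O(s) = √2*√s (O(s) = √(2*s) = √2*√s)
d(G) = -G - √2*√G (d(G) = -(G + √2*√G) = -G - √2*√G)
g(z) = 7*z
X(f, c) = 1/(3 + f)
-31*(X(6, d(5)) + g(-6)) = -31*(1/(3 + 6) + 7*(-6)) = -31*(1/9 - 42) = -31*(⅑ - 42) = -31*(-377/9) = 11687/9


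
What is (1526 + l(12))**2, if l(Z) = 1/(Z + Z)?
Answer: 1341390625/576 ≈ 2.3288e+6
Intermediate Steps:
l(Z) = 1/(2*Z)
(1526 + l(12))**2 = (1526 + (1/2)/12)**2 = (1526 + (1/2)*(1/12))**2 = (1526 + 1/24)**2 = (36625/24)**2 = 1341390625/576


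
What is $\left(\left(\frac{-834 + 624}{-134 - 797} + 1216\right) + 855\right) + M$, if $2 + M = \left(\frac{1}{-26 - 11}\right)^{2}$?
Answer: $\frac{376758516}{182077} \approx 2069.2$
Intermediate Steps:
$M = - \frac{2737}{1369}$ ($M = -2 + \left(\frac{1}{-26 - 11}\right)^{2} = -2 + \left(\frac{1}{-37}\right)^{2} = -2 + \left(- \frac{1}{37}\right)^{2} = -2 + \frac{1}{1369} = - \frac{2737}{1369} \approx -1.9993$)
$\left(\left(\frac{-834 + 624}{-134 - 797} + 1216\right) + 855\right) + M = \left(\left(\frac{-834 + 624}{-134 - 797} + 1216\right) + 855\right) - \frac{2737}{1369} = \left(\left(- \frac{210}{-931} + 1216\right) + 855\right) - \frac{2737}{1369} = \left(\left(\left(-210\right) \left(- \frac{1}{931}\right) + 1216\right) + 855\right) - \frac{2737}{1369} = \left(\left(\frac{30}{133} + 1216\right) + 855\right) - \frac{2737}{1369} = \left(\frac{161758}{133} + 855\right) - \frac{2737}{1369} = \frac{275473}{133} - \frac{2737}{1369} = \frac{376758516}{182077}$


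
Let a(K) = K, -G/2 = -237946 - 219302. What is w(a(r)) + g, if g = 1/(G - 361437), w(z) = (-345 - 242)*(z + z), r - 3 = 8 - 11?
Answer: 1/553059 ≈ 1.8081e-6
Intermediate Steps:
r = 0 (r = 3 + (8 - 11) = 3 - 3 = 0)
G = 914496 (G = -2*(-237946 - 219302) = -2*(-457248) = 914496)
w(z) = -1174*z
g = 1/553059 (g = 1/(914496 - 361437) = 1/553059 ≈ 1.8081e-6)
w(a(r)) + g = -1174*0 + 1/553059 = 0 + 1/553059 = 1/553059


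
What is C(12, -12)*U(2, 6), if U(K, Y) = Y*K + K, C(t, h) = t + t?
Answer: 336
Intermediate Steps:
C(t, h) = 2*t
U(K, Y) = K + K*Y (U(K, Y) = K*Y + K = K + K*Y)
C(12, -12)*U(2, 6) = (2*12)*(2*(1 + 6)) = 24*(2*7) = 24*14 = 336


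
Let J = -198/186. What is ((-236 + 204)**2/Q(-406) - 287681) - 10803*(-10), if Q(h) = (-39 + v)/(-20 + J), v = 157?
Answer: -328916015/1829 ≈ -1.7983e+5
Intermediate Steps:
J = -33/31 (J = -198*1/186 = -33/31 ≈ -1.0645)
Q(h) = -3658/653 (Q(h) = (-39 + 157)/(-20 - 33/31) = 118/(-653/31) = 118*(-31/653) = -3658/653)
((-236 + 204)**2/Q(-406) - 287681) - 10803*(-10) = ((-236 + 204)**2/(-3658/653) - 287681) - 10803*(-10) = ((-32)**2*(-653/3658) - 287681) + 108030 = (1024*(-653/3658) - 287681) + 108030 = (-334336/1829 - 287681) + 108030 = -526502885/1829 + 108030 = -328916015/1829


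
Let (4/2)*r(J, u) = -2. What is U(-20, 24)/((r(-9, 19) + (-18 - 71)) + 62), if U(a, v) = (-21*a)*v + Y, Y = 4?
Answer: -2521/7 ≈ -360.14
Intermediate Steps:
r(J, u) = -1 (r(J, u) = (1/2)*(-2) = -1)
U(a, v) = 4 - 21*a*v (U(a, v) = (-21*a)*v + 4 = -21*a*v + 4 = 4 - 21*a*v)
U(-20, 24)/((r(-9, 19) + (-18 - 71)) + 62) = (4 - 21*(-20)*24)/((-1 + (-18 - 71)) + 62) = (4 + 10080)/((-1 - 89) + 62) = 10084/(-90 + 62) = 10084/(-28) = 10084*(-1/28) = -2521/7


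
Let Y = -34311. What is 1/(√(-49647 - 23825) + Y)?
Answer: -34311/1177318193 - 16*I*√287/1177318193 ≈ -2.9143e-5 - 2.3023e-7*I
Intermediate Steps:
1/(√(-49647 - 23825) + Y) = 1/(√(-49647 - 23825) - 34311) = 1/(√(-73472) - 34311) = 1/(16*I*√287 - 34311) = 1/(-34311 + 16*I*√287)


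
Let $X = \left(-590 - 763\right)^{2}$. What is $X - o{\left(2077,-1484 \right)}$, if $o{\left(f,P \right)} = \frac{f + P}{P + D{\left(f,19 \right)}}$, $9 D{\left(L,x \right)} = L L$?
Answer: $\frac{7872667633620}{4300573} \approx 1.8306 \cdot 10^{6}$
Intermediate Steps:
$D{\left(L,x \right)} = \frac{L^{2}}{9}$ ($D{\left(L,x \right)} = \frac{L L}{9} = \frac{L^{2}}{9}$)
$o{\left(f,P \right)} = \frac{P + f}{P + \frac{f^{2}}{9}}$ ($o{\left(f,P \right)} = \frac{f + P}{P + \frac{f^{2}}{9}} = \frac{P + f}{P + \frac{f^{2}}{9}}$)
$X = 1830609$ ($X = \left(-1353\right)^{2} = 1830609$)
$X - o{\left(2077,-1484 \right)} = 1830609 - \frac{9 \left(-1484 + 2077\right)}{2077^{2} + 9 \left(-1484\right)} = 1830609 - 9 \frac{1}{4313929 - 13356} \cdot 593 = 1830609 - 9 \cdot \frac{1}{4300573} \cdot 593 = 1830609 - \frac{5337}{4300573} = \frac{7872667633620}{4300573}$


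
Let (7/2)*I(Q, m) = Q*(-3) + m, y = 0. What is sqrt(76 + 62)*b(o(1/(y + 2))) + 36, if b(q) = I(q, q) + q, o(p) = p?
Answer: 36 + 3*sqrt(138)/14 ≈ 38.517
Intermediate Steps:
I(Q, m) = -6*Q/7 + 2*m/7 (I(Q, m) = 2*(Q*(-3) + m)/7 = 2*(-3*Q + m)/7 = 2*(m - 3*Q)/7 = -6*Q/7 + 2*m/7)
b(q) = 3*q/7 (b(q) = (-6*q/7 + 2*q/7) + q = -4*q/7 + q = 3*q/7)
sqrt(76 + 62)*b(o(1/(y + 2))) + 36 = sqrt(76 + 62)*(3/(7*(0 + 2))) + 36 = sqrt(138)*((3/7)/2) + 36 = sqrt(138)*((3/7)*(1/2)) + 36 = sqrt(138)*(3/14) + 36 = 3*sqrt(138)/14 + 36 = 36 + 3*sqrt(138)/14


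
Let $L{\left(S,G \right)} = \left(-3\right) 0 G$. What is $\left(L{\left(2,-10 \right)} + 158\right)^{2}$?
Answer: $24964$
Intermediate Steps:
$L{\left(S,G \right)} = 0$ ($L{\left(S,G \right)} = 0 G = 0$)
$\left(L{\left(2,-10 \right)} + 158\right)^{2} = \left(0 + 158\right)^{2} = 158^{2} = 24964$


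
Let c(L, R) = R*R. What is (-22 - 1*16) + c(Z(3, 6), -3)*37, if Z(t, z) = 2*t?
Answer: 295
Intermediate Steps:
c(L, R) = R**2
(-22 - 1*16) + c(Z(3, 6), -3)*37 = (-22 - 1*16) + (-3)**2*37 = (-22 - 16) + 9*37 = -38 + 333 = 295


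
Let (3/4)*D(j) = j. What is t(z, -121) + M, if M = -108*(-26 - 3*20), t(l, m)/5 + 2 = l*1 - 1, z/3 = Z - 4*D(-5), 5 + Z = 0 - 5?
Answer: 9523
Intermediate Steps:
Z = -10 (Z = -5 + (0 - 5) = -5 - 5 = -10)
D(j) = 4*j/3
z = 50 (z = 3*(-10 - 16*(-5)/3) = 3*(-10 - 4*(-20/3)) = 3*(-10 + 80/3) = 3*(50/3) = 50)
t(l, m) = -15 + 5*l (t(l, m) = -10 + 5*(l*1 - 1) = -10 + 5*(l - 1) = -10 + 5*(-1 + l) = -10 + (-5 + 5*l) = -15 + 5*l)
M = 9288 (M = -108*(-26 - 60) = -108*(-86) = 9288)
t(z, -121) + M = (-15 + 5*50) + 9288 = (-15 + 250) + 9288 = 235 + 9288 = 9523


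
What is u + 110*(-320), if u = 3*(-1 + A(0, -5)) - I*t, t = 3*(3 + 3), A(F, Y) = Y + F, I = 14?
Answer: -35470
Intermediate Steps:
A(F, Y) = F + Y
t = 18 (t = 3*6 = 18)
u = -270 (u = 3*(-1 + (0 - 5)) - 14*18 = 3*(-1 - 5) - 1*252 = 3*(-6) - 252 = -18 - 252 = -270)
u + 110*(-320) = -270 + 110*(-320) = -270 - 35200 = -35470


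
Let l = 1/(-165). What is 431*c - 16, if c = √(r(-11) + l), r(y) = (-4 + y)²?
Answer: -16 + 862*√1531365/165 ≈ 6448.9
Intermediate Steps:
l = -1/165 ≈ -0.0060606
c = 2*√1531365/165 (c = √((-4 - 11)² - 1/165) = √((-15)² - 1/165) = √(225 - 1/165) = √(37124/165) = 2*√1531365/165 ≈ 15.000)
431*c - 16 = 431*(2*√1531365/165) - 16 = 862*√1531365/165 - 16 = -16 + 862*√1531365/165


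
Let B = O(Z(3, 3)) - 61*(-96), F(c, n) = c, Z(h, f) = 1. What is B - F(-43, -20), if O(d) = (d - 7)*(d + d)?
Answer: 5887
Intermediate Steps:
O(d) = 2*d*(-7 + d) (O(d) = (-7 + d)*(2*d) = 2*d*(-7 + d))
B = 5844 (B = 2*1*(-7 + 1) - 61*(-96) = 2*1*(-6) + 5856 = -12 + 5856 = 5844)
B - F(-43, -20) = 5844 - 1*(-43) = 5844 + 43 = 5887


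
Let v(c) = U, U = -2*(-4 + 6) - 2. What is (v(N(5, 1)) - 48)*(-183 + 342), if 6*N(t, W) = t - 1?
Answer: -8586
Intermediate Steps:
N(t, W) = -1/6 + t/6 (N(t, W) = (t - 1)/6 = (-1 + t)/6 = -1/6 + t/6)
U = -6 (U = -2*2 - 2 = -4 - 2 = -6)
v(c) = -6
(v(N(5, 1)) - 48)*(-183 + 342) = (-6 - 48)*(-183 + 342) = -54*159 = -8586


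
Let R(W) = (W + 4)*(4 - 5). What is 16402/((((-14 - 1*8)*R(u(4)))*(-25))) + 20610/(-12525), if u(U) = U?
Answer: -1974127/367400 ≈ -5.3732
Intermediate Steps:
R(W) = -4 - W (R(W) = (4 + W)*(-1) = -4 - W)
16402/((((-14 - 1*8)*R(u(4)))*(-25))) + 20610/(-12525) = 16402/((((-14 - 1*8)*(-4 - 1*4))*(-25))) + 20610/(-12525) = 16402/((((-14 - 8)*(-4 - 4))*(-25))) + 20610*(-1/12525) = 16402/((-22*(-8)*(-25))) - 1374/835 = 16402/((176*(-25))) - 1374/835 = 16402/(-4400) - 1374/835 = 16402*(-1/4400) - 1374/835 = -8201/2200 - 1374/835 = -1974127/367400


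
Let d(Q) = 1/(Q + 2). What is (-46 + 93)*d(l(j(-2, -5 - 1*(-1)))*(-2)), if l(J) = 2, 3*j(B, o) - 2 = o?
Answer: -47/2 ≈ -23.500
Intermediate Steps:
j(B, o) = ⅔ + o/3
d(Q) = 1/(2 + Q)
(-46 + 93)*d(l(j(-2, -5 - 1*(-1)))*(-2)) = (-46 + 93)/(2 + 2*(-2)) = 47/(2 - 4) = 47/(-2) = 47*(-½) = -47/2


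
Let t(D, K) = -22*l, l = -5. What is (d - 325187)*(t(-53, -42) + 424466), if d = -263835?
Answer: -250084604672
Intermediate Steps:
t(D, K) = 110 (t(D, K) = -22*(-5) = 110)
(d - 325187)*(t(-53, -42) + 424466) = (-263835 - 325187)*(110 + 424466) = -589022*424576 = -250084604672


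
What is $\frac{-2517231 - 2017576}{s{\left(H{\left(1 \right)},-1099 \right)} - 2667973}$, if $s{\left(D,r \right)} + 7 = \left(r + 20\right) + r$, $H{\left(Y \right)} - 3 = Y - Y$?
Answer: $\frac{4534807}{2670158} \approx 1.6983$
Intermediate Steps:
$H{\left(Y \right)} = 3$ ($H{\left(Y \right)} = 3 + \left(Y - Y\right) = 3 + 0 = 3$)
$s{\left(D,r \right)} = 13 + 2 r$ ($s{\left(D,r \right)} = -7 + \left(\left(r + 20\right) + r\right) = -7 + \left(\left(20 + r\right) + r\right) = -7 + \left(20 + 2 r\right) = 13 + 2 r$)
$\frac{-2517231 - 2017576}{s{\left(H{\left(1 \right)},-1099 \right)} - 2667973} = \frac{-2517231 - 2017576}{\left(13 + 2 \left(-1099\right)\right) - 2667973} = - \frac{4534807}{\left(13 - 2198\right) - 2667973} = - \frac{4534807}{-2185 - 2667973} = - \frac{4534807}{-2670158} = \left(-4534807\right) \left(- \frac{1}{2670158}\right) = \frac{4534807}{2670158}$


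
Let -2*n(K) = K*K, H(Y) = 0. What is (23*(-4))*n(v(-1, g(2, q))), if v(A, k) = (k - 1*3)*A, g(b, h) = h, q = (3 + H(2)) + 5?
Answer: 1150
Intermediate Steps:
q = 8 (q = (3 + 0) + 5 = 3 + 5 = 8)
v(A, k) = A*(-3 + k) (v(A, k) = (k - 3)*A = (-3 + k)*A = A*(-3 + k))
n(K) = -K²/2 (n(K) = -K*K/2 = -K²/2)
(23*(-4))*n(v(-1, g(2, q))) = (23*(-4))*(-(-3 + 8)²/2) = -(-46)*(-1*5)² = -(-46)*(-5)² = -(-46)*25 = -92*(-25/2) = 1150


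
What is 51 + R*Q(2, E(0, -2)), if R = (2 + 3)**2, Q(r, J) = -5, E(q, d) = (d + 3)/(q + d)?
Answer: -74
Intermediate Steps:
E(q, d) = (3 + d)/(d + q)
R = 25 (R = 5**2 = 25)
51 + R*Q(2, E(0, -2)) = 51 + 25*(-5) = 51 - 125 = -74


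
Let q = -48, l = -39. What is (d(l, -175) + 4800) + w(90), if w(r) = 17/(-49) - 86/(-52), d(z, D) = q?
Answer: 6055713/1274 ≈ 4753.3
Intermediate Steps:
d(z, D) = -48
w(r) = 1665/1274 (w(r) = 17*(-1/49) - 86*(-1/52) = -17/49 + 43/26 = 1665/1274)
(d(l, -175) + 4800) + w(90) = (-48 + 4800) + 1665/1274 = 4752 + 1665/1274 = 6055713/1274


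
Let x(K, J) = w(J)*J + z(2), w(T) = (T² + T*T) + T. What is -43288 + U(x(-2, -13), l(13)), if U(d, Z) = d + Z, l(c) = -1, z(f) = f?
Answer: -47512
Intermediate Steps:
w(T) = T + 2*T² (w(T) = (T² + T²) + T = 2*T² + T = T + 2*T²)
x(K, J) = 2 + J²*(1 + 2*J) (x(K, J) = (J*(1 + 2*J))*J + 2 = J²*(1 + 2*J) + 2 = 2 + J²*(1 + 2*J))
U(d, Z) = Z + d
-43288 + U(x(-2, -13), l(13)) = -43288 + (-1 + (2 + (-13)²*(1 + 2*(-13)))) = -43288 + (-1 + (2 + 169*(1 - 26))) = -43288 + (-1 + (2 + 169*(-25))) = -43288 + (-1 + (2 - 4225)) = -43288 + (-1 - 4223) = -43288 - 4224 = -47512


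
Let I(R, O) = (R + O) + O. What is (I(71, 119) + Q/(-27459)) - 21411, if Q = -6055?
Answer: -579433763/27459 ≈ -21102.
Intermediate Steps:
I(R, O) = R + 2*O (I(R, O) = (O + R) + O = R + 2*O)
(I(71, 119) + Q/(-27459)) - 21411 = ((71 + 2*119) - 6055/(-27459)) - 21411 = ((71 + 238) - 6055*(-1/27459)) - 21411 = (309 + 6055/27459) - 21411 = 8490886/27459 - 21411 = -579433763/27459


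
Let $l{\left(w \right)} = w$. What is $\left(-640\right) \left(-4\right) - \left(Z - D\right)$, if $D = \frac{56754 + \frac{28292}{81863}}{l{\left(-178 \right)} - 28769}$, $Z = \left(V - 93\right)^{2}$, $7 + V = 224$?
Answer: $- \frac{30374570833970}{2369688261} \approx -12818.0$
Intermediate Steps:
$V = 217$ ($V = -7 + 224 = 217$)
$Z = 15376$ ($Z = \left(217 - 93\right)^{2} = 124^{2} = 15376$)
$D = - \frac{4646080994}{2369688261}$ ($D = \frac{56754 + \frac{28292}{81863}}{-178 - 28769} = \frac{56754 + 28292 \cdot \frac{1}{81863}}{-28947} = \left(56754 + \frac{28292}{81863}\right) \left(- \frac{1}{28947}\right) = \frac{4646080994}{81863} \left(- \frac{1}{28947}\right) = - \frac{4646080994}{2369688261} \approx -1.9606$)
$\left(-640\right) \left(-4\right) - \left(Z - D\right) = \left(-640\right) \left(-4\right) - \left(15376 - - \frac{4646080994}{2369688261}\right) = 2560 - \left(15376 + \frac{4646080994}{2369688261}\right) = 2560 - \frac{36440972782130}{2369688261} = - \frac{30374570833970}{2369688261}$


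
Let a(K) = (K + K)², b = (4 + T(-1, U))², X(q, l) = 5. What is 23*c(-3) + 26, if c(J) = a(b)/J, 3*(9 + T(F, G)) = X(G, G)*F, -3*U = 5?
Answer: -14713682/243 ≈ -60550.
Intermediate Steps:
U = -5/3 (U = -⅓*5 = -5/3 ≈ -1.6667)
T(F, G) = -9 + 5*F/3 (T(F, G) = -9 + (5*F)/3 = -9 + 5*F/3)
b = 400/9 (b = (4 + (-9 + (5/3)*(-1)))² = (4 + (-9 - 5/3))² = (4 - 32/3)² = (-20/3)² = 400/9 ≈ 44.444)
a(K) = 4*K² (a(K) = (2*K)² = 4*K²)
c(J) = 640000/(81*J) (c(J) = (4*(400/9)²)/J = (4*(160000/81))/J = 640000/(81*J))
23*c(-3) + 26 = 23*((640000/81)/(-3)) + 26 = 23*((640000/81)*(-⅓)) + 26 = 23*(-640000/243) + 26 = -14720000/243 + 26 = -14713682/243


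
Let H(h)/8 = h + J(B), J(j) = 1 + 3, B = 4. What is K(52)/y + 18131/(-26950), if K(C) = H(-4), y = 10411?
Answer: -18131/26950 ≈ -0.67276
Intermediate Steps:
J(j) = 4
H(h) = 32 + 8*h (H(h) = 8*(h + 4) = 8*(4 + h) = 32 + 8*h)
K(C) = 0 (K(C) = 32 + 8*(-4) = 32 - 32 = 0)
K(52)/y + 18131/(-26950) = 0/10411 + 18131/(-26950) = 0*(1/10411) + 18131*(-1/26950) = 0 - 18131/26950 = -18131/26950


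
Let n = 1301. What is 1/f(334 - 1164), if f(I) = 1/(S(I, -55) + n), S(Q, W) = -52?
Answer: 1249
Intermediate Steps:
f(I) = 1/1249 (f(I) = 1/(-52 + 1301) = 1/1249)
1/f(334 - 1164) = 1/(1/1249) = 1249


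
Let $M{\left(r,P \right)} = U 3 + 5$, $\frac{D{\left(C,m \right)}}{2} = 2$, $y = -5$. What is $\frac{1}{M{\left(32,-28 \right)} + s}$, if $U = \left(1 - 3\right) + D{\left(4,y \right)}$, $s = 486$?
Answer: $\frac{1}{497} \approx 0.0020121$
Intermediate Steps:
$D{\left(C,m \right)} = 4$ ($D{\left(C,m \right)} = 2 \cdot 2 = 4$)
$U = 2$ ($U = \left(1 - 3\right) + 4 = -2 + 4 = 2$)
$M{\left(r,P \right)} = 11$ ($M{\left(r,P \right)} = 2 \cdot 3 + 5 = 6 + 5 = 11$)
$\frac{1}{M{\left(32,-28 \right)} + s} = \frac{1}{11 + 486} = \frac{1}{497}$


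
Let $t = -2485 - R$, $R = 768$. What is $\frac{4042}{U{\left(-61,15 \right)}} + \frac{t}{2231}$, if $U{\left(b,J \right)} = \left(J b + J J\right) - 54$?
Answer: $- \frac{5718967}{829932} \approx -6.8909$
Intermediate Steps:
$U{\left(b,J \right)} = -54 + J^{2} + J b$ ($U{\left(b,J \right)} = \left(J b + J^{2}\right) - 54 = \left(J^{2} + J b\right) - 54 = -54 + J^{2} + J b$)
$t = -3253$ ($t = -2485 - 768 = -3253$)
$\frac{4042}{U{\left(-61,15 \right)}} + \frac{t}{2231} = \frac{4042}{-54 + 15^{2} + 15 \left(-61\right)} - \frac{3253}{2231} = \frac{4042}{-54 + 225 - 915} - \frac{3253}{2231} = \frac{4042}{-744} - \frac{3253}{2231} = 4042 \left(- \frac{1}{744}\right) - \frac{3253}{2231} = - \frac{2021}{372} - \frac{3253}{2231} = - \frac{5718967}{829932}$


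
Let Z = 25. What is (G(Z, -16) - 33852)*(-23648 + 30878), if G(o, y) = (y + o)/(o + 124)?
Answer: -36467678970/149 ≈ -2.4475e+8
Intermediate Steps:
G(o, y) = (o + y)/(124 + o)
(G(Z, -16) - 33852)*(-23648 + 30878) = ((25 - 16)/(124 + 25) - 33852)*(-23648 + 30878) = (9/149 - 33852)*7230 = -5043939/149*7230 = -36467678970/149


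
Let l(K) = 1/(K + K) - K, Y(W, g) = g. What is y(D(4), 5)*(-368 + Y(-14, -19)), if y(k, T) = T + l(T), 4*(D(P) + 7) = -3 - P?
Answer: -387/10 ≈ -38.700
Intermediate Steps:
l(K) = 1/(2*K) - K
D(P) = -31/4 - P/4 (D(P) = -7 + (-3 - P)/4 = -7 + (-¾ - P/4) = -31/4 - P/4)
y(k, T) = 1/(2*T) (y(k, T) = T + (1/(2*T) - T) = 1/(2*T))
y(D(4), 5)*(-368 + Y(-14, -19)) = ((½)/5)*(-368 - 19) = ((½)*(⅕))*(-387) = (⅒)*(-387) = -387/10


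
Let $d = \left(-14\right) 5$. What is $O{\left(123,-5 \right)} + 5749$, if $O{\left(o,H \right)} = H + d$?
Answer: $5674$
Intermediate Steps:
$d = -70$
$O{\left(o,H \right)} = -70 + H$ ($O{\left(o,H \right)} = H - 70 = -70 + H$)
$O{\left(123,-5 \right)} + 5749 = \left(-70 - 5\right) + 5749 = -75 + 5749 = 5674$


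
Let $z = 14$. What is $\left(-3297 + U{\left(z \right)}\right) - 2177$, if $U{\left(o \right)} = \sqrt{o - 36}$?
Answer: $-5474 + i \sqrt{22} \approx -5474.0 + 4.6904 i$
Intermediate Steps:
$U{\left(o \right)} = \sqrt{-36 + o}$
$\left(-3297 + U{\left(z \right)}\right) - 2177 = \left(-3297 + \sqrt{-36 + 14}\right) - 2177 = \left(-3297 + \sqrt{-22}\right) - 2177 = \left(-3297 + i \sqrt{22}\right) - 2177 = -5474 + i \sqrt{22}$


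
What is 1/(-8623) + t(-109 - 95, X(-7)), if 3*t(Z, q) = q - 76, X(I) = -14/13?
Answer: -2880095/112099 ≈ -25.692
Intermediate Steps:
X(I) = -14/13 (X(I) = -14*1/13 = -14/13)
t(Z, q) = -76/3 + q/3 (t(Z, q) = (q - 76)/3 = (-76 + q)/3 = -76/3 + q/3)
1/(-8623) + t(-109 - 95, X(-7)) = 1/(-8623) + (-76/3 + (⅓)*(-14/13)) = -1/8623 + (-76/3 - 14/39) = -1/8623 - 334/13 = -2880095/112099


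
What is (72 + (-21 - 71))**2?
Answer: 400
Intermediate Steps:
(72 + (-21 - 71))**2 = (72 - 92)**2 = (-20)**2 = 400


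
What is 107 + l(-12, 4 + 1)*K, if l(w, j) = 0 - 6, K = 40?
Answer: -133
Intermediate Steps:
l(w, j) = -6
107 + l(-12, 4 + 1)*K = 107 - 6*40 = 107 - 240 = -133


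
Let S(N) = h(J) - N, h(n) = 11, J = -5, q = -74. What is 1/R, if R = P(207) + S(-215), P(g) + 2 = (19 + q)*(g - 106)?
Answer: -1/5331 ≈ -0.00018758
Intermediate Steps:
P(g) = 5828 - 55*g (P(g) = -2 + (19 - 74)*(g - 106) = -2 - 55*(-106 + g) = -2 + (5830 - 55*g) = 5828 - 55*g)
S(N) = 11 - N
R = -5331 (R = (5828 - 55*207) + (11 - 1*(-215)) = (5828 - 11385) + (11 + 215) = -5557 + 226 = -5331)
1/R = 1/(-5331) = -1/5331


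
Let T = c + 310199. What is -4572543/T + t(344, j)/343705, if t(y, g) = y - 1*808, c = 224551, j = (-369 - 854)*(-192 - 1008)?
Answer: -104790267721/12253083250 ≈ -8.5522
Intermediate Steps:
j = 1467600 (j = -1223*(-1200) = 1467600)
t(y, g) = -808 + y (t(y, g) = y - 808 = -808 + y)
T = 534750 (T = 224551 + 310199 = 534750)
-4572543/T + t(344, j)/343705 = -4572543/534750 + (-808 + 344)/343705 = -4572543*1/534750 - 464*1/343705 = -1524181/178250 - 464/343705 = -104790267721/12253083250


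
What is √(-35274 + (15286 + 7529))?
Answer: I*√12459 ≈ 111.62*I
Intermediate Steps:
√(-35274 + (15286 + 7529)) = √(-35274 + 22815) = √(-12459) = I*√12459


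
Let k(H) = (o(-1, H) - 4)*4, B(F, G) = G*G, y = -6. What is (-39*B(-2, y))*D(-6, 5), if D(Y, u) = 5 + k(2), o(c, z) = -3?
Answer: 32292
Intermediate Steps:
B(F, G) = G²
k(H) = -28 (k(H) = (-3 - 4)*4 = -7*4 = -28)
D(Y, u) = -23 (D(Y, u) = 5 - 28 = -23)
(-39*B(-2, y))*D(-6, 5) = -39*(-6)²*(-23) = -39*36*(-23) = -1404*(-23) = 32292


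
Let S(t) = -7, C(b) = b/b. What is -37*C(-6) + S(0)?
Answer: -44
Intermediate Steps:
C(b) = 1
-37*C(-6) + S(0) = -37*1 - 7 = -37 - 7 = -44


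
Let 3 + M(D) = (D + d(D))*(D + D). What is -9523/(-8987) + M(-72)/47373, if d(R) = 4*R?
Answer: 305664066/141913717 ≈ 2.1539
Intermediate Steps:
M(D) = -3 + 10*D² (M(D) = -3 + (D + 4*D)*(D + D) = -3 + (5*D)*(2*D) = -3 + 10*D²)
-9523/(-8987) + M(-72)/47373 = -9523/(-8987) + (-3 + 10*(-72)²)/47373 = -9523*(-1/8987) + (-3 + 10*5184)*(1/47373) = 9523/8987 + (-3 + 51840)*(1/47373) = 9523/8987 + 51837*(1/47373) = 9523/8987 + 17279/15791 = 305664066/141913717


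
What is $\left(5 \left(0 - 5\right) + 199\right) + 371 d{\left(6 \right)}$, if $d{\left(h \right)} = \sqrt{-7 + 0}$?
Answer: $174 + 371 i \sqrt{7} \approx 174.0 + 981.57 i$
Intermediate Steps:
$d{\left(h \right)} = i \sqrt{7}$ ($d{\left(h \right)} = \sqrt{-7} = i \sqrt{7}$)
$\left(5 \left(0 - 5\right) + 199\right) + 371 d{\left(6 \right)} = \left(5 \left(0 - 5\right) + 199\right) + 371 i \sqrt{7} = \left(5 \left(-5\right) + 199\right) + 371 i \sqrt{7} = \left(-25 + 199\right) + 371 i \sqrt{7} = 174 + 371 i \sqrt{7}$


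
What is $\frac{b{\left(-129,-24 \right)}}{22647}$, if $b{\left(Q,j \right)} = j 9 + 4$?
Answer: $- \frac{212}{22647} \approx -0.0093611$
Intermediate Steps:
$b{\left(Q,j \right)} = 4 + 9 j$ ($b{\left(Q,j \right)} = 9 j + 4 = 4 + 9 j$)
$\frac{b{\left(-129,-24 \right)}}{22647} = \frac{4 + 9 \left(-24\right)}{22647} = \left(4 - 216\right) \frac{1}{22647} = \left(-212\right) \frac{1}{22647} = - \frac{212}{22647}$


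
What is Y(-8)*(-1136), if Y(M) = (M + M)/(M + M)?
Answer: -1136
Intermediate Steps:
Y(M) = 1 (Y(M) = (2*M)/((2*M)) = (2*M)*(1/(2*M)) = 1)
Y(-8)*(-1136) = 1*(-1136) = -1136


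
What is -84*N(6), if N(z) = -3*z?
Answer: 1512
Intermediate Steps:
-84*N(6) = -(-252)*6 = -84*(-18) = 1512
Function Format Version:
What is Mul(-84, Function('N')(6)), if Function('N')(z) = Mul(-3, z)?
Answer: 1512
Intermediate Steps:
Mul(-84, Function('N')(6)) = Mul(-84, Mul(-3, 6)) = Mul(-84, -18) = 1512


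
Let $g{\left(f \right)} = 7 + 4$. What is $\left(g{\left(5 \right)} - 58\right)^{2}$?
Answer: $2209$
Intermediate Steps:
$g{\left(f \right)} = 11$
$\left(g{\left(5 \right)} - 58\right)^{2} = \left(11 - 58\right)^{2} = \left(-47\right)^{2} = 2209$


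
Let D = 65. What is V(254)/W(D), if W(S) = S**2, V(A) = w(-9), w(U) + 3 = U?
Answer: -12/4225 ≈ -0.0028402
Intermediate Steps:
w(U) = -3 + U
V(A) = -12 (V(A) = -3 - 9 = -12)
V(254)/W(D) = -12/(65**2) = -12/4225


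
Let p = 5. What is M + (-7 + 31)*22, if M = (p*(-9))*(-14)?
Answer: 1158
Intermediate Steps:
M = 630 (M = (5*(-9))*(-14) = -45*(-14) = 630)
M + (-7 + 31)*22 = 630 + (-7 + 31)*22 = 630 + 24*22 = 630 + 528 = 1158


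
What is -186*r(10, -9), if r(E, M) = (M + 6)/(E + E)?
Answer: 279/10 ≈ 27.900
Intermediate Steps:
r(E, M) = (6 + M)/(2*E) (r(E, M) = (6 + M)/((2*E)) = (6 + M)*(1/(2*E)) = (6 + M)/(2*E))
-186*r(10, -9) = -93*(6 - 9)/10 = -93*(-3)/10 = -186*(-3/20) = 279/10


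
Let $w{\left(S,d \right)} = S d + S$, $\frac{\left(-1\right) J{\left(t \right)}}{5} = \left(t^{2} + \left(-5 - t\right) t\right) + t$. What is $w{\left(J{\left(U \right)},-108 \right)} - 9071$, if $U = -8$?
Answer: $8049$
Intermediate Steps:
$J{\left(t \right)} = - 5 t - 5 t^{2} - 5 t \left(-5 - t\right)$ ($J{\left(t \right)} = - 5 \left(\left(t^{2} + \left(-5 - t\right) t\right) + t\right) = - 5 \left(\left(t^{2} + t \left(-5 - t\right)\right) + t\right) = - 5 \left(t + t^{2} + t \left(-5 - t\right)\right) = - 5 t - 5 t^{2} - 5 t \left(-5 - t\right)$)
$w{\left(S,d \right)} = S + S d$
$w{\left(J{\left(U \right)},-108 \right)} - 9071 = 20 \left(-8\right) \left(1 - 108\right) - 9071 = \left(-160\right) \left(-107\right) - 9071 = 17120 - 9071 = 8049$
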